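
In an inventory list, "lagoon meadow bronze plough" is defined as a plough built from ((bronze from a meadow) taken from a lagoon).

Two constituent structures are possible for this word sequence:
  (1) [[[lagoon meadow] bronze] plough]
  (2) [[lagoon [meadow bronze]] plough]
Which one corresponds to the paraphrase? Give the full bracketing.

The paraphrase's head is the "plough" part ("plough"); its modifier is "lagoon meadow bronze".
That top-level split, carried through the inner groups, gives [[lagoon [meadow bronze]] plough].

[[lagoon [meadow bronze]] plough]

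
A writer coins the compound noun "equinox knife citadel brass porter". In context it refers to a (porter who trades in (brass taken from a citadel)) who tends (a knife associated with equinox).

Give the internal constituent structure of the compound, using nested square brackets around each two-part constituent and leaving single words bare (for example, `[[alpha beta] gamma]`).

[[equinox knife] [[citadel brass] porter]]

At the top level: head "porter" (specifically "citadel brass porter"); modifier "equinox knife".
"equinox knife" → head "knife", modifier "equinox".
"citadel brass porter" → head "porter", modifier "citadel brass".
"citadel brass" → head "brass", modifier "citadel".
Putting it together: [[equinox knife] [[citadel brass] porter]].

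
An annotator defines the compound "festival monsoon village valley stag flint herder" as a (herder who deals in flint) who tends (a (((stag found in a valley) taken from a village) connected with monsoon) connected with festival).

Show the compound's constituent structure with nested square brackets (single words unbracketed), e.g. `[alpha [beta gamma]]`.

[[festival [monsoon [village [valley stag]]]] [flint herder]]

Whole compound: head "herder" (specifically "flint herder"), modifier "festival monsoon village valley stag".
"festival monsoon village valley stag" → head "stag" (specifically "monsoon village valley stag"), modifier "festival".
"monsoon village valley stag" → head "stag" (specifically "village valley stag"), modifier "monsoon".
"village valley stag" → head "stag" (specifically "valley stag"), modifier "village".
"valley stag" → head "stag", modifier "valley".
"flint herder" → head "herder", modifier "flint".
Putting it together: [[festival [monsoon [village [valley stag]]]] [flint herder]].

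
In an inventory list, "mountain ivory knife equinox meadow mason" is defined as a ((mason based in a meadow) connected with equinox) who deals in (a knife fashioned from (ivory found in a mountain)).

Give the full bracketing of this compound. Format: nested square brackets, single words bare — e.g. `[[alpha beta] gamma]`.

The outermost head in the paraphrase is "mason" (specifically "equinox meadow mason"), modified by "mountain ivory knife".
Within "mountain ivory knife", the head is "knife" and the modifier is "mountain ivory".
Within "mountain ivory", the head is "ivory" and the modifier is "mountain".
Within "equinox meadow mason", the head is "mason" (specifically "meadow mason") and the modifier is "equinox".
Within "meadow mason", the head is "mason" and the modifier is "meadow".
Putting it together: [[[mountain ivory] knife] [equinox [meadow mason]]].

[[[mountain ivory] knife] [equinox [meadow mason]]]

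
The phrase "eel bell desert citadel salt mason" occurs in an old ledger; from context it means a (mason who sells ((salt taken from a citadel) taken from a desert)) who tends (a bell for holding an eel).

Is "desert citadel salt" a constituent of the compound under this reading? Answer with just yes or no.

The paraphrase groups the words so that "desert citadel salt" is one unit: it corresponds to a single parenthesized sub-phrase.
The full structure is [[eel bell] [[desert [citadel salt]] mason]], in which [desert citadel salt] is a constituent.

yes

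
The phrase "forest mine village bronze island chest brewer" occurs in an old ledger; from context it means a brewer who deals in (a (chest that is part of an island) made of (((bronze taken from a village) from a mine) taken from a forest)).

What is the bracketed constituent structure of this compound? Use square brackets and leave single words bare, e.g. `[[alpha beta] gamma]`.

[[[forest [mine [village bronze]]] [island chest]] brewer]

Whole compound: head "brewer", modifier "forest mine village bronze island chest".
Within "forest mine village bronze island chest", the head is "chest" (specifically "island chest") and the modifier is "forest mine village bronze".
Within "forest mine village bronze", the head is "bronze" (specifically "mine village bronze") and the modifier is "forest".
Within "mine village bronze", the head is "bronze" (specifically "village bronze") and the modifier is "mine".
Within "village bronze", the head is "bronze" and the modifier is "village".
Within "island chest", the head is "chest" and the modifier is "island".
Assembled: [[[forest [mine [village bronze]]] [island chest]] brewer].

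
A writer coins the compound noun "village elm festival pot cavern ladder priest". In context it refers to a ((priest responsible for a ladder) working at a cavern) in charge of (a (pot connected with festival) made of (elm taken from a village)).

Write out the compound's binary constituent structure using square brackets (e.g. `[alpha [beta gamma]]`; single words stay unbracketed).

At the top level: head "priest" (specifically "cavern ladder priest"); modifier "village elm festival pot".
Inside "village elm festival pot": head "pot" (specifically "festival pot"), modifier "village elm".
Inside "village elm": head "elm", modifier "village".
Inside "festival pot": head "pot", modifier "festival".
Inside "cavern ladder priest": head "priest" (specifically "ladder priest"), modifier "cavern".
Inside "ladder priest": head "priest", modifier "ladder".
So the structure is [[[village elm] [festival pot]] [cavern [ladder priest]]].

[[[village elm] [festival pot]] [cavern [ladder priest]]]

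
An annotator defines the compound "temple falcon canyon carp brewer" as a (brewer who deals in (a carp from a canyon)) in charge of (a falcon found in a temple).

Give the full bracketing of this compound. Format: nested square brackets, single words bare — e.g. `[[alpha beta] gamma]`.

At the top level: head "brewer" (specifically "canyon carp brewer"); modifier "temple falcon".
"temple falcon" → head "falcon", modifier "temple".
"canyon carp brewer" → head "brewer", modifier "canyon carp".
"canyon carp" → head "carp", modifier "canyon".
Putting it together: [[temple falcon] [[canyon carp] brewer]].

[[temple falcon] [[canyon carp] brewer]]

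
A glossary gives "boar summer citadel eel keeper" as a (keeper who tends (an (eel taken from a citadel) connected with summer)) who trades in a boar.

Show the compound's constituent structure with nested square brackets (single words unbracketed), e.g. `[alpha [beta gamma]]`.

[boar [[summer [citadel eel]] keeper]]

Whole compound: head "keeper" (specifically "summer citadel eel keeper"), modifier "boar".
Inside "summer citadel eel keeper": head "keeper", modifier "summer citadel eel".
Inside "summer citadel eel": head "eel" (specifically "citadel eel"), modifier "summer".
Inside "citadel eel": head "eel", modifier "citadel".
So the structure is [boar [[summer [citadel eel]] keeper]].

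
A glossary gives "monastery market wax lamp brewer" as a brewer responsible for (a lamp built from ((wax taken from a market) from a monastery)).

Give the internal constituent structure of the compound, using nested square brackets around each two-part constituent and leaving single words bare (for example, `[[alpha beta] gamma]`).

At the top level: head "brewer"; modifier "monastery market wax lamp".
"monastery market wax lamp" → head "lamp", modifier "monastery market wax".
"monastery market wax" → head "wax" (specifically "market wax"), modifier "monastery".
"market wax" → head "wax", modifier "market".
Assembled: [[[monastery [market wax]] lamp] brewer].

[[[monastery [market wax]] lamp] brewer]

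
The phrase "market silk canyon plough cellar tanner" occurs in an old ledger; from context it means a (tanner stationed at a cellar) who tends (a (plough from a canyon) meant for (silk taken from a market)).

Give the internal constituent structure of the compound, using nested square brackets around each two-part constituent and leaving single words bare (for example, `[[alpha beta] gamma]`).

The outermost head in the paraphrase is "tanner" (specifically "cellar tanner"), modified by "market silk canyon plough".
Within "market silk canyon plough", the head is "plough" (specifically "canyon plough") and the modifier is "market silk".
Within "market silk", the head is "silk" and the modifier is "market".
Within "canyon plough", the head is "plough" and the modifier is "canyon".
Within "cellar tanner", the head is "tanner" and the modifier is "cellar".
So the structure is [[[market silk] [canyon plough]] [cellar tanner]].

[[[market silk] [canyon plough]] [cellar tanner]]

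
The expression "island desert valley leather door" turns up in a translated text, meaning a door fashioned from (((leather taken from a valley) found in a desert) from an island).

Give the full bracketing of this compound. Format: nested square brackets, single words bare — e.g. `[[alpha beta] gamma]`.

[[island [desert [valley leather]]] door]

Whole compound: head "door", modifier "island desert valley leather".
Within "island desert valley leather", the head is "leather" (specifically "desert valley leather") and the modifier is "island".
Within "desert valley leather", the head is "leather" (specifically "valley leather") and the modifier is "desert".
Within "valley leather", the head is "leather" and the modifier is "valley".
Putting it together: [[island [desert [valley leather]]] door].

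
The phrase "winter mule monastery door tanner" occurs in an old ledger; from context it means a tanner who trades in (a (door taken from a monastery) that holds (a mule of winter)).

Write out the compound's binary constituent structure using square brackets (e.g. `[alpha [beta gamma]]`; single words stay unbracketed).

[[[winter mule] [monastery door]] tanner]

At the top level: head "tanner"; modifier "winter mule monastery door".
Within "winter mule monastery door", the head is "door" (specifically "monastery door") and the modifier is "winter mule".
Within "winter mule", the head is "mule" and the modifier is "winter".
Within "monastery door", the head is "door" and the modifier is "monastery".
Putting it together: [[[winter mule] [monastery door]] tanner].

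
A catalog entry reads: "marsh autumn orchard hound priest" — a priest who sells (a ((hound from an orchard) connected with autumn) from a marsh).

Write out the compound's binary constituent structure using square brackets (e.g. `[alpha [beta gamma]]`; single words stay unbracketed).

[[marsh [autumn [orchard hound]]] priest]

The outermost head in the paraphrase is "priest", modified by "marsh autumn orchard hound".
"marsh autumn orchard hound" → head "hound" (specifically "autumn orchard hound"), modifier "marsh".
"autumn orchard hound" → head "hound" (specifically "orchard hound"), modifier "autumn".
"orchard hound" → head "hound", modifier "orchard".
So the structure is [[marsh [autumn [orchard hound]]] priest].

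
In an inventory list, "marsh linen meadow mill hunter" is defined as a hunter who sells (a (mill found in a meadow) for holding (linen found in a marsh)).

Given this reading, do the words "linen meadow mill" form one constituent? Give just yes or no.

The top-level split is [marsh linen meadow mill] [hunter]; the full structure is [[[marsh linen] [meadow mill]] hunter].
"linen meadow mill" straddles a constituent boundary, so it is not a single unit.

no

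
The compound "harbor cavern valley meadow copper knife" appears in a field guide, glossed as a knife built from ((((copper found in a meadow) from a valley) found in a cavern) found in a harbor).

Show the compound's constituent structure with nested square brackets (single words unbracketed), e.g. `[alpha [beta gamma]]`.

Whole compound: head "knife", modifier "harbor cavern valley meadow copper".
"harbor cavern valley meadow copper" → head "copper" (specifically "cavern valley meadow copper"), modifier "harbor".
"cavern valley meadow copper" → head "copper" (specifically "valley meadow copper"), modifier "cavern".
"valley meadow copper" → head "copper" (specifically "meadow copper"), modifier "valley".
"meadow copper" → head "copper", modifier "meadow".
So the structure is [[harbor [cavern [valley [meadow copper]]]] knife].

[[harbor [cavern [valley [meadow copper]]]] knife]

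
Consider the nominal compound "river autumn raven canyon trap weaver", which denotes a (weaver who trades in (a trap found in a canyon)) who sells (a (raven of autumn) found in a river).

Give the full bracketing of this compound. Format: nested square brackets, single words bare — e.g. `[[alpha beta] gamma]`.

At the top level: head "weaver" (specifically "canyon trap weaver"); modifier "river autumn raven".
"river autumn raven" → head "raven" (specifically "autumn raven"), modifier "river".
"autumn raven" → head "raven", modifier "autumn".
"canyon trap weaver" → head "weaver", modifier "canyon trap".
"canyon trap" → head "trap", modifier "canyon".
So the structure is [[river [autumn raven]] [[canyon trap] weaver]].

[[river [autumn raven]] [[canyon trap] weaver]]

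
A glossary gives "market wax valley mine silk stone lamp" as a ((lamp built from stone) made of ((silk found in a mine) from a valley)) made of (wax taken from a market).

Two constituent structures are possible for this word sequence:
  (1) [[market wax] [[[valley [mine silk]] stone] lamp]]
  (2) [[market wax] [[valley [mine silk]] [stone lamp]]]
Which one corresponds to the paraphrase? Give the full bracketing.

The paraphrase's head is the "lamp" part ("valley mine silk stone lamp"); its modifier is "market wax".
That top-level split, carried through the inner groups, gives [[market wax] [[valley [mine silk]] [stone lamp]]].

[[market wax] [[valley [mine silk]] [stone lamp]]]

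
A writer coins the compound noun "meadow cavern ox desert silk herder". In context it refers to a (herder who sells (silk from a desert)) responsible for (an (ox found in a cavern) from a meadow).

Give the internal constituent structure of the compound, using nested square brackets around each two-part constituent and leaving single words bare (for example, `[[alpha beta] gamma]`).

At the top level: head "herder" (specifically "desert silk herder"); modifier "meadow cavern ox".
Inside "meadow cavern ox": head "ox" (specifically "cavern ox"), modifier "meadow".
Inside "cavern ox": head "ox", modifier "cavern".
Inside "desert silk herder": head "herder", modifier "desert silk".
Inside "desert silk": head "silk", modifier "desert".
Assembled: [[meadow [cavern ox]] [[desert silk] herder]].

[[meadow [cavern ox]] [[desert silk] herder]]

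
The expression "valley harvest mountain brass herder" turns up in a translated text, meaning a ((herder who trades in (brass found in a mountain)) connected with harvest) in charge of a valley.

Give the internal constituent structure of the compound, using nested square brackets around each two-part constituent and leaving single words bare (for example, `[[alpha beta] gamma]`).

[valley [harvest [[mountain brass] herder]]]

Overall it is a kind of herder (specifically "harvest mountain brass herder"); the modifier is "valley".
Within "harvest mountain brass herder", the head is "herder" (specifically "mountain brass herder") and the modifier is "harvest".
Within "mountain brass herder", the head is "herder" and the modifier is "mountain brass".
Within "mountain brass", the head is "brass" and the modifier is "mountain".
Assembled: [valley [harvest [[mountain brass] herder]]].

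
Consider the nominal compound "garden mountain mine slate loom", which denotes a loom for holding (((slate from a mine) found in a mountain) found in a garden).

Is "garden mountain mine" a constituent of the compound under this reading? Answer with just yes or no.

no

The top-level split is [garden mountain mine slate] [loom]; the full structure is [[garden [mountain [mine slate]]] loom].
"garden mountain mine" straddles a constituent boundary, so it is not a single unit.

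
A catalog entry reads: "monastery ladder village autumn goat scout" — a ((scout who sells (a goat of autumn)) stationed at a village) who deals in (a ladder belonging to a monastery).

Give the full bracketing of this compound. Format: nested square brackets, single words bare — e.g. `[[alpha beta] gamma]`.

[[monastery ladder] [village [[autumn goat] scout]]]

Overall it is a kind of scout (specifically "village autumn goat scout"); the modifier is "monastery ladder".
"monastery ladder" → head "ladder", modifier "monastery".
"village autumn goat scout" → head "scout" (specifically "autumn goat scout"), modifier "village".
"autumn goat scout" → head "scout", modifier "autumn goat".
"autumn goat" → head "goat", modifier "autumn".
Putting it together: [[monastery ladder] [village [[autumn goat] scout]]].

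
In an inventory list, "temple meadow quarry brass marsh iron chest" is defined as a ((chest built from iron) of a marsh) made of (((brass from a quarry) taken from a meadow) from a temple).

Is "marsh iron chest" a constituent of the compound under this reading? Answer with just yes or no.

yes

The paraphrase groups the words so that "marsh iron chest" is one unit: it corresponds to a single parenthesized sub-phrase.
The full structure is [[temple [meadow [quarry brass]]] [marsh [iron chest]]], in which [marsh iron chest] is a constituent.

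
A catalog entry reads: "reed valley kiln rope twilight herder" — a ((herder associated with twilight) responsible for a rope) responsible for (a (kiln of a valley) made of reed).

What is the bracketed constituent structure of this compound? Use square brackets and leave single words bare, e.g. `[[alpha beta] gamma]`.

[[reed [valley kiln]] [rope [twilight herder]]]

The outermost head in the paraphrase is "herder" (specifically "rope twilight herder"), modified by "reed valley kiln".
Within "reed valley kiln", the head is "kiln" (specifically "valley kiln") and the modifier is "reed".
Within "valley kiln", the head is "kiln" and the modifier is "valley".
Within "rope twilight herder", the head is "herder" (specifically "twilight herder") and the modifier is "rope".
Within "twilight herder", the head is "herder" and the modifier is "twilight".
Putting it together: [[reed [valley kiln]] [rope [twilight herder]]].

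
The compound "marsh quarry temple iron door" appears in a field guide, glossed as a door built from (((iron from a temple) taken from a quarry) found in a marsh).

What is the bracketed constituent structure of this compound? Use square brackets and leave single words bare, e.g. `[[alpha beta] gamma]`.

Whole compound: head "door", modifier "marsh quarry temple iron".
Within "marsh quarry temple iron", the head is "iron" (specifically "quarry temple iron") and the modifier is "marsh".
Within "quarry temple iron", the head is "iron" (specifically "temple iron") and the modifier is "quarry".
Within "temple iron", the head is "iron" and the modifier is "temple".
Assembled: [[marsh [quarry [temple iron]]] door].

[[marsh [quarry [temple iron]]] door]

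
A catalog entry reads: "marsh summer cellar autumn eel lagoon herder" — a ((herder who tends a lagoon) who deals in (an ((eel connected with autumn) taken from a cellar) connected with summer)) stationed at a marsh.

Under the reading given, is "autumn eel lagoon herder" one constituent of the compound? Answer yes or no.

no

The top-level split is [marsh] [summer cellar autumn eel lagoon herder]; the full structure is [marsh [[summer [cellar [autumn eel]]] [lagoon herder]]].
"autumn eel lagoon herder" straddles a constituent boundary, so it is not a single unit.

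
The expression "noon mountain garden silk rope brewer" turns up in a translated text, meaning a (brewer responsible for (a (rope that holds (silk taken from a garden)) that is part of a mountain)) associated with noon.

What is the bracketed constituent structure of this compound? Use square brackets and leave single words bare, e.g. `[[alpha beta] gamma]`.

[noon [[mountain [[garden silk] rope]] brewer]]

Whole compound: head "brewer" (specifically "mountain garden silk rope brewer"), modifier "noon".
Inside "mountain garden silk rope brewer": head "brewer", modifier "mountain garden silk rope".
Inside "mountain garden silk rope": head "rope" (specifically "garden silk rope"), modifier "mountain".
Inside "garden silk rope": head "rope", modifier "garden silk".
Inside "garden silk": head "silk", modifier "garden".
Putting it together: [noon [[mountain [[garden silk] rope]] brewer]].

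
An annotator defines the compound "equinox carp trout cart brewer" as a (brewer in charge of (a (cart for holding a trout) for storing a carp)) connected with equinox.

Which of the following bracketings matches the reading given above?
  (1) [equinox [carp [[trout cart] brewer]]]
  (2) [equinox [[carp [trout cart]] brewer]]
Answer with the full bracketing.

[equinox [[carp [trout cart]] brewer]]

The paraphrase's head is the "brewer" part ("carp trout cart brewer"); its modifier is "equinox".
That top-level split, carried through the inner groups, gives [equinox [[carp [trout cart]] brewer]].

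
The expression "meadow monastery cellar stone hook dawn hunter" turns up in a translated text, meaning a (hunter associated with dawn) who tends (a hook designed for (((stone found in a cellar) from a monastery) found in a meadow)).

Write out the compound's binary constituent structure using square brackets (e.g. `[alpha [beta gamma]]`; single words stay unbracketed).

Whole compound: head "hunter" (specifically "dawn hunter"), modifier "meadow monastery cellar stone hook".
"meadow monastery cellar stone hook" → head "hook", modifier "meadow monastery cellar stone".
"meadow monastery cellar stone" → head "stone" (specifically "monastery cellar stone"), modifier "meadow".
"monastery cellar stone" → head "stone" (specifically "cellar stone"), modifier "monastery".
"cellar stone" → head "stone", modifier "cellar".
"dawn hunter" → head "hunter", modifier "dawn".
Assembled: [[[meadow [monastery [cellar stone]]] hook] [dawn hunter]].

[[[meadow [monastery [cellar stone]]] hook] [dawn hunter]]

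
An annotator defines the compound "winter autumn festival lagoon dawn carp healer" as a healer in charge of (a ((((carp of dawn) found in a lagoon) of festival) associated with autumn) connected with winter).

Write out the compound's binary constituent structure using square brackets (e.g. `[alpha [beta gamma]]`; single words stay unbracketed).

The outermost head in the paraphrase is "healer", modified by "winter autumn festival lagoon dawn carp".
Within "winter autumn festival lagoon dawn carp", the head is "carp" (specifically "autumn festival lagoon dawn carp") and the modifier is "winter".
Within "autumn festival lagoon dawn carp", the head is "carp" (specifically "festival lagoon dawn carp") and the modifier is "autumn".
Within "festival lagoon dawn carp", the head is "carp" (specifically "lagoon dawn carp") and the modifier is "festival".
Within "lagoon dawn carp", the head is "carp" (specifically "dawn carp") and the modifier is "lagoon".
Within "dawn carp", the head is "carp" and the modifier is "dawn".
Putting it together: [[winter [autumn [festival [lagoon [dawn carp]]]]] healer].

[[winter [autumn [festival [lagoon [dawn carp]]]]] healer]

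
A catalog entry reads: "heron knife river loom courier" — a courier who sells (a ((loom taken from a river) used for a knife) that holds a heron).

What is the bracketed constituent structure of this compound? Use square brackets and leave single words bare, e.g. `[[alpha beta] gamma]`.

[[heron [knife [river loom]]] courier]

At the top level: head "courier"; modifier "heron knife river loom".
"heron knife river loom" → head "loom" (specifically "knife river loom"), modifier "heron".
"knife river loom" → head "loom" (specifically "river loom"), modifier "knife".
"river loom" → head "loom", modifier "river".
Assembled: [[heron [knife [river loom]]] courier].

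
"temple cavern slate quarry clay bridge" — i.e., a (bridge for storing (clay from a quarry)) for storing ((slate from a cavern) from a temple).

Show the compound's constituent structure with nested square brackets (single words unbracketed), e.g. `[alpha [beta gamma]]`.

Whole compound: head "bridge" (specifically "quarry clay bridge"), modifier "temple cavern slate".
Inside "temple cavern slate": head "slate" (specifically "cavern slate"), modifier "temple".
Inside "cavern slate": head "slate", modifier "cavern".
Inside "quarry clay bridge": head "bridge", modifier "quarry clay".
Inside "quarry clay": head "clay", modifier "quarry".
Assembled: [[temple [cavern slate]] [[quarry clay] bridge]].

[[temple [cavern slate]] [[quarry clay] bridge]]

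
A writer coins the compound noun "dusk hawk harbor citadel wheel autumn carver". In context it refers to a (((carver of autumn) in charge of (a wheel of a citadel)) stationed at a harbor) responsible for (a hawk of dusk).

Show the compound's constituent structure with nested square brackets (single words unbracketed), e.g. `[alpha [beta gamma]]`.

[[dusk hawk] [harbor [[citadel wheel] [autumn carver]]]]

At the top level: head "carver" (specifically "harbor citadel wheel autumn carver"); modifier "dusk hawk".
Within "dusk hawk", the head is "hawk" and the modifier is "dusk".
Within "harbor citadel wheel autumn carver", the head is "carver" (specifically "citadel wheel autumn carver") and the modifier is "harbor".
Within "citadel wheel autumn carver", the head is "carver" (specifically "autumn carver") and the modifier is "citadel wheel".
Within "citadel wheel", the head is "wheel" and the modifier is "citadel".
Within "autumn carver", the head is "carver" and the modifier is "autumn".
So the structure is [[dusk hawk] [harbor [[citadel wheel] [autumn carver]]]].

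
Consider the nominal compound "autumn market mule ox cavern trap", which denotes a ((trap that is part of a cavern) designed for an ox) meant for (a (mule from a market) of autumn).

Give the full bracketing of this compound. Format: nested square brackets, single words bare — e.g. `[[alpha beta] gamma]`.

[[autumn [market mule]] [ox [cavern trap]]]

At the top level: head "trap" (specifically "ox cavern trap"); modifier "autumn market mule".
Within "autumn market mule", the head is "mule" (specifically "market mule") and the modifier is "autumn".
Within "market mule", the head is "mule" and the modifier is "market".
Within "ox cavern trap", the head is "trap" (specifically "cavern trap") and the modifier is "ox".
Within "cavern trap", the head is "trap" and the modifier is "cavern".
Putting it together: [[autumn [market mule]] [ox [cavern trap]]].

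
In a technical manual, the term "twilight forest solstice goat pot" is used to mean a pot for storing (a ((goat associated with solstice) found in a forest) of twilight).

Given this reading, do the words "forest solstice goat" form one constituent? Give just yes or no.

yes

The paraphrase groups the words so that "forest solstice goat" is one unit: it corresponds to a single parenthesized sub-phrase.
The full structure is [[twilight [forest [solstice goat]]] pot], in which [forest solstice goat] is a constituent.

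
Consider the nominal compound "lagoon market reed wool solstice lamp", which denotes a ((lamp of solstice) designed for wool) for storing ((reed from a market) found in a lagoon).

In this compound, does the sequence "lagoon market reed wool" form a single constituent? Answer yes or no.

no

The top-level split is [lagoon market reed] [wool solstice lamp]; the full structure is [[lagoon [market reed]] [wool [solstice lamp]]].
"lagoon market reed wool" straddles a constituent boundary, so it is not a single unit.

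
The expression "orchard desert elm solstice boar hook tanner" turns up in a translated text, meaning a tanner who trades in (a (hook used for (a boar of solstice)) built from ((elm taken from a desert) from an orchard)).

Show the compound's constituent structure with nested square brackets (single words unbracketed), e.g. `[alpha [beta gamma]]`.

[[[orchard [desert elm]] [[solstice boar] hook]] tanner]

Overall it is a kind of tanner; the modifier is "orchard desert elm solstice boar hook".
"orchard desert elm solstice boar hook" → head "hook" (specifically "solstice boar hook"), modifier "orchard desert elm".
"orchard desert elm" → head "elm" (specifically "desert elm"), modifier "orchard".
"desert elm" → head "elm", modifier "desert".
"solstice boar hook" → head "hook", modifier "solstice boar".
"solstice boar" → head "boar", modifier "solstice".
Assembled: [[[orchard [desert elm]] [[solstice boar] hook]] tanner].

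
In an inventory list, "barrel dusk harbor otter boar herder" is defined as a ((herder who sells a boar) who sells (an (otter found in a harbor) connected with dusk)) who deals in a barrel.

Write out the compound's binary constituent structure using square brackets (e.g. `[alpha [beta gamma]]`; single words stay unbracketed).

Overall it is a kind of herder (specifically "dusk harbor otter boar herder"); the modifier is "barrel".
Within "dusk harbor otter boar herder", the head is "herder" (specifically "boar herder") and the modifier is "dusk harbor otter".
Within "dusk harbor otter", the head is "otter" (specifically "harbor otter") and the modifier is "dusk".
Within "harbor otter", the head is "otter" and the modifier is "harbor".
Within "boar herder", the head is "herder" and the modifier is "boar".
Assembled: [barrel [[dusk [harbor otter]] [boar herder]]].

[barrel [[dusk [harbor otter]] [boar herder]]]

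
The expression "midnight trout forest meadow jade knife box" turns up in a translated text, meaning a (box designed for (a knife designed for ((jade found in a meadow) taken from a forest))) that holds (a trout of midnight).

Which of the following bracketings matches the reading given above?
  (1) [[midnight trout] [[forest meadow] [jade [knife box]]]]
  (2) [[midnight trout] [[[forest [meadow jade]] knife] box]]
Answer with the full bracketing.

The paraphrase's head is the "box" part ("forest meadow jade knife box"); its modifier is "midnight trout".
That top-level split, carried through the inner groups, gives [[midnight trout] [[[forest [meadow jade]] knife] box]].

[[midnight trout] [[[forest [meadow jade]] knife] box]]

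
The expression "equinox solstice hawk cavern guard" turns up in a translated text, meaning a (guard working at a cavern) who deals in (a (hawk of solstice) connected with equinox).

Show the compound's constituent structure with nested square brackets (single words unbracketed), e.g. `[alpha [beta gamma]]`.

Overall it is a kind of guard (specifically "cavern guard"); the modifier is "equinox solstice hawk".
Inside "equinox solstice hawk": head "hawk" (specifically "solstice hawk"), modifier "equinox".
Inside "solstice hawk": head "hawk", modifier "solstice".
Inside "cavern guard": head "guard", modifier "cavern".
Putting it together: [[equinox [solstice hawk]] [cavern guard]].

[[equinox [solstice hawk]] [cavern guard]]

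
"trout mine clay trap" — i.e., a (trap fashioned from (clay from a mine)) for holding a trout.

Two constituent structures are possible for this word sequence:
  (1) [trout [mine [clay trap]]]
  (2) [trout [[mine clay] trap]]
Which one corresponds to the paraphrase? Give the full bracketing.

[trout [[mine clay] trap]]

The paraphrase's head is the "trap" part ("mine clay trap"); its modifier is "trout".
That top-level split, carried through the inner groups, gives [trout [[mine clay] trap]].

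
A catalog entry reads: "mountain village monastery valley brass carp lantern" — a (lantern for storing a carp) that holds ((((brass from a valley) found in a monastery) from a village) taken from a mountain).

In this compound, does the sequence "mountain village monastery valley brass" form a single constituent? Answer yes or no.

The paraphrase groups the words so that "mountain village monastery valley brass" is one unit: it corresponds to a single parenthesized sub-phrase.
The full structure is [[mountain [village [monastery [valley brass]]]] [carp lantern]], in which [mountain village monastery valley brass] is a constituent.

yes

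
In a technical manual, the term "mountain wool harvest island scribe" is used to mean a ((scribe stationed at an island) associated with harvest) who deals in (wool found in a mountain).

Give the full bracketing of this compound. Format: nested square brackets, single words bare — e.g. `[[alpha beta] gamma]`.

Whole compound: head "scribe" (specifically "harvest island scribe"), modifier "mountain wool".
Inside "mountain wool": head "wool", modifier "mountain".
Inside "harvest island scribe": head "scribe" (specifically "island scribe"), modifier "harvest".
Inside "island scribe": head "scribe", modifier "island".
Assembled: [[mountain wool] [harvest [island scribe]]].

[[mountain wool] [harvest [island scribe]]]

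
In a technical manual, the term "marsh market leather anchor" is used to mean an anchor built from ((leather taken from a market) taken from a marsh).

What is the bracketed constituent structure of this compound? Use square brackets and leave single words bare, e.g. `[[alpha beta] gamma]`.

[[marsh [market leather]] anchor]

The outermost head in the paraphrase is "anchor", modified by "marsh market leather".
Within "marsh market leather", the head is "leather" (specifically "market leather") and the modifier is "marsh".
Within "market leather", the head is "leather" and the modifier is "market".
Putting it together: [[marsh [market leather]] anchor].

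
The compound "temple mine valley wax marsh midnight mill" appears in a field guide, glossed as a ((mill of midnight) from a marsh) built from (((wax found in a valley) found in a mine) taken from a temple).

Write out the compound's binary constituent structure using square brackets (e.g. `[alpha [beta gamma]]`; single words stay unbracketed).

[[temple [mine [valley wax]]] [marsh [midnight mill]]]

At the top level: head "mill" (specifically "marsh midnight mill"); modifier "temple mine valley wax".
"temple mine valley wax" → head "wax" (specifically "mine valley wax"), modifier "temple".
"mine valley wax" → head "wax" (specifically "valley wax"), modifier "mine".
"valley wax" → head "wax", modifier "valley".
"marsh midnight mill" → head "mill" (specifically "midnight mill"), modifier "marsh".
"midnight mill" → head "mill", modifier "midnight".
So the structure is [[temple [mine [valley wax]]] [marsh [midnight mill]]].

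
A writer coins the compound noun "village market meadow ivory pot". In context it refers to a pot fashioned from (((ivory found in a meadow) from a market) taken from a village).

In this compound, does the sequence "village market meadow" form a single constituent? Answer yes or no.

The top-level split is [village market meadow ivory] [pot]; the full structure is [[village [market [meadow ivory]]] pot].
"village market meadow" straddles a constituent boundary, so it is not a single unit.

no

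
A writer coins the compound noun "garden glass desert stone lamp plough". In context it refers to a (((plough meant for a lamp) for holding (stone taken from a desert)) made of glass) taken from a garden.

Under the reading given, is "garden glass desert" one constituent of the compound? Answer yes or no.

no

The top-level split is [garden] [glass desert stone lamp plough]; the full structure is [garden [glass [[desert stone] [lamp plough]]]].
"garden glass desert" straddles a constituent boundary, so it is not a single unit.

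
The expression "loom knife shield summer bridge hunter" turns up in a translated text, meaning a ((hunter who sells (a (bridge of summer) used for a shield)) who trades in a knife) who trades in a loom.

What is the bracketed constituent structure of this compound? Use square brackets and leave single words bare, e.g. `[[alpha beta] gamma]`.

[loom [knife [[shield [summer bridge]] hunter]]]

Overall it is a kind of hunter (specifically "knife shield summer bridge hunter"); the modifier is "loom".
"knife shield summer bridge hunter" → head "hunter" (specifically "shield summer bridge hunter"), modifier "knife".
"shield summer bridge hunter" → head "hunter", modifier "shield summer bridge".
"shield summer bridge" → head "bridge" (specifically "summer bridge"), modifier "shield".
"summer bridge" → head "bridge", modifier "summer".
Putting it together: [loom [knife [[shield [summer bridge]] hunter]]].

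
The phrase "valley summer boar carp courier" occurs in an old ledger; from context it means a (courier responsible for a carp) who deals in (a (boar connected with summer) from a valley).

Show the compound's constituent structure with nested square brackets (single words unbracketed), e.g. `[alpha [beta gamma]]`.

[[valley [summer boar]] [carp courier]]

Whole compound: head "courier" (specifically "carp courier"), modifier "valley summer boar".
Within "valley summer boar", the head is "boar" (specifically "summer boar") and the modifier is "valley".
Within "summer boar", the head is "boar" and the modifier is "summer".
Within "carp courier", the head is "courier" and the modifier is "carp".
Assembled: [[valley [summer boar]] [carp courier]].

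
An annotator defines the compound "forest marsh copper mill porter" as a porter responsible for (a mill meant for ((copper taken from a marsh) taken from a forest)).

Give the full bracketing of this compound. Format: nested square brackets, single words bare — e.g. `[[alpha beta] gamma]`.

Whole compound: head "porter", modifier "forest marsh copper mill".
Within "forest marsh copper mill", the head is "mill" and the modifier is "forest marsh copper".
Within "forest marsh copper", the head is "copper" (specifically "marsh copper") and the modifier is "forest".
Within "marsh copper", the head is "copper" and the modifier is "marsh".
Assembled: [[[forest [marsh copper]] mill] porter].

[[[forest [marsh copper]] mill] porter]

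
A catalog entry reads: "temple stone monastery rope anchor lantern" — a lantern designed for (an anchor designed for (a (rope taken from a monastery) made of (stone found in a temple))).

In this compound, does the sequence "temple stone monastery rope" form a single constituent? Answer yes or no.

The paraphrase groups the words so that "temple stone monastery rope" is one unit: it corresponds to a single parenthesized sub-phrase.
The full structure is [[[[temple stone] [monastery rope]] anchor] lantern], in which [temple stone monastery rope] is a constituent.

yes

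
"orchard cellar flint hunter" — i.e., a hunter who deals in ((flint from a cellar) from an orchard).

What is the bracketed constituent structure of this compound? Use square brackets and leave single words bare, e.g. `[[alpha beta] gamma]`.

[[orchard [cellar flint]] hunter]

The outermost head in the paraphrase is "hunter", modified by "orchard cellar flint".
Within "orchard cellar flint", the head is "flint" (specifically "cellar flint") and the modifier is "orchard".
Within "cellar flint", the head is "flint" and the modifier is "cellar".
Assembled: [[orchard [cellar flint]] hunter].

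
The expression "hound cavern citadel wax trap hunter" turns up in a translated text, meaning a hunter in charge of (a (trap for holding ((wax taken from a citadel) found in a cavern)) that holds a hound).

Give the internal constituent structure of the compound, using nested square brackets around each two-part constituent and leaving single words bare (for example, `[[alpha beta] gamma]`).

At the top level: head "hunter"; modifier "hound cavern citadel wax trap".
Within "hound cavern citadel wax trap", the head is "trap" (specifically "cavern citadel wax trap") and the modifier is "hound".
Within "cavern citadel wax trap", the head is "trap" and the modifier is "cavern citadel wax".
Within "cavern citadel wax", the head is "wax" (specifically "citadel wax") and the modifier is "cavern".
Within "citadel wax", the head is "wax" and the modifier is "citadel".
So the structure is [[hound [[cavern [citadel wax]] trap]] hunter].

[[hound [[cavern [citadel wax]] trap]] hunter]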